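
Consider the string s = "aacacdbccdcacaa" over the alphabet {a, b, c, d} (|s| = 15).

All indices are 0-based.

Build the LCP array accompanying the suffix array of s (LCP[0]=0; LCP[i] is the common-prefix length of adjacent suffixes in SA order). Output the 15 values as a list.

rank | idx | suffix
   0 |  14 | a
   1 |  13 | aa
   2 |   0 | aacacdbccdcacaa
   3 |  11 | acaa
   4 |   1 | acacdbccdcacaa
   5 |   3 | acdbccdcacaa
   6 |   6 | bccdcacaa
   7 |  12 | caa
   8 |  10 | cacaa
   9 |   2 | cacdbccdcacaa
  10 |   7 | ccdcacaa
  11 |   4 | cdbccdcacaa
  12 |   8 | cdcacaa
  13 |   5 | dbccdcacaa
  14 |   9 | dcacaa

SA = [14, 13, 0, 11, 1, 3, 6, 12, 10, 2, 7, 4, 8, 5, 9]
rank  pair      lcp
   1  s[14:],s[13:]  1  'a'
   2  s[13:],s[0:]  2  'aa'
   3  s[0:],s[11:]  1  'a'
   4  s[11:],s[1:]  3  'aca'
   5  s[1:],s[3:]  2  'ac'
   6  s[3:],s[6:]  0  ''
   7  s[6:],s[12:]  0  ''
   8  s[12:],s[10:]  2  'ca'
   9  s[10:],s[2:]  3  'cac'
  10  s[2:],s[7:]  1  'c'
  11  s[7:],s[4:]  1  'c'
  12  s[4:],s[8:]  2  'cd'
  13  s[8:],s[5:]  0  ''
  14  s[5:],s[9:]  1  'd'

[0, 1, 2, 1, 3, 2, 0, 0, 2, 3, 1, 1, 2, 0, 1]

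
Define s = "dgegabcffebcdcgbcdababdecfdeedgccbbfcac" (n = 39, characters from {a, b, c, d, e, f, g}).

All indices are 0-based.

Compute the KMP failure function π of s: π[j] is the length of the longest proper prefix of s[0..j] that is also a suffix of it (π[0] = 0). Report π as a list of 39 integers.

π[0] = 0
j=1 s[j]='g': π[1]=0 (border '')
j=2 s[j]='e': π[2]=0 (border '')
j=3 s[j]='g': π[3]=0 (border '')
j=4 s[j]='a': π[4]=0 (border '')
j=5 s[j]='b': π[5]=0 (border '')
j=6 s[j]='c': π[6]=0 (border '')
j=7 s[j]='f': π[7]=0 (border '')
j=8 s[j]='f': π[8]=0 (border '')
j=9 s[j]='e': π[9]=0 (border '')
j=10 s[j]='b': π[10]=0 (border '')
j=11 s[j]='c': π[11]=0 (border '')
j=12 s[j]='d': π[12]=1 (border 'd')
j=13 s[j]='c': k: 1→0; π[13]=0 (border '')
j=14 s[j]='g': π[14]=0 (border '')
j=15 s[j]='b': π[15]=0 (border '')
j=16 s[j]='c': π[16]=0 (border '')
j=17 s[j]='d': π[17]=1 (border 'd')
j=18 s[j]='a': k: 1→0; π[18]=0 (border '')
j=19 s[j]='b': π[19]=0 (border '')
j=20 s[j]='a': π[20]=0 (border '')
j=21 s[j]='b': π[21]=0 (border '')
j=22 s[j]='d': π[22]=1 (border 'd')
j=23 s[j]='e': k: 1→0; π[23]=0 (border '')
j=24 s[j]='c': π[24]=0 (border '')
j=25 s[j]='f': π[25]=0 (border '')
j=26 s[j]='d': π[26]=1 (border 'd')
j=27 s[j]='e': k: 1→0; π[27]=0 (border '')
j=28 s[j]='e': π[28]=0 (border '')
j=29 s[j]='d': π[29]=1 (border 'd')
j=30 s[j]='g': π[30]=2 (border 'dg')
j=31 s[j]='c': k: 2→0; π[31]=0 (border '')
j=32 s[j]='c': π[32]=0 (border '')
j=33 s[j]='b': π[33]=0 (border '')
j=34 s[j]='b': π[34]=0 (border '')
j=35 s[j]='f': π[35]=0 (border '')
j=36 s[j]='c': π[36]=0 (border '')
j=37 s[j]='a': π[37]=0 (border '')
j=38 s[j]='c': π[38]=0 (border '')

[0, 0, 0, 0, 0, 0, 0, 0, 0, 0, 0, 0, 1, 0, 0, 0, 0, 1, 0, 0, 0, 0, 1, 0, 0, 0, 1, 0, 0, 1, 2, 0, 0, 0, 0, 0, 0, 0, 0]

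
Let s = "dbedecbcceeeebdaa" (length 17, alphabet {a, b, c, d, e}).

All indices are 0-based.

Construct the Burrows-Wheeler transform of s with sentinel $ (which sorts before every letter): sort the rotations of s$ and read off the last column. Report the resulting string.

rank  rotation            last
    0  $dbedecbcceeeebdaa  a
    1  a$dbedecbcceeeebda  a
    2  aa$dbedecbcceeeebd  d
    3  bcceeeebdaa$dbedec  c
    4  bdaa$dbedecbcceeee  e
    5  bedecbcceeeebdaa$d  d
    6  cbcceeeebdaa$dbede  e
    7  cceeeebdaa$dbedecb  b
    8  ceeeebdaa$dbedecbc  c
    9  daa$dbedecbcceeeeb  b
   10  dbedecbcceeeebdaa$  $
   11  decbcceeeebdaa$dbe  e
   12  ebdaa$dbedecbcceee  e
   13  ecbcceeeebdaa$dbed  d
   14  edecbcceeeebdaa$db  b
   15  eebdaa$dbedecbccee  e
   16  eeebdaa$dbedecbcce  e
   17  eeeebdaa$dbedecbcc  c

aadcedebcb$eedbeec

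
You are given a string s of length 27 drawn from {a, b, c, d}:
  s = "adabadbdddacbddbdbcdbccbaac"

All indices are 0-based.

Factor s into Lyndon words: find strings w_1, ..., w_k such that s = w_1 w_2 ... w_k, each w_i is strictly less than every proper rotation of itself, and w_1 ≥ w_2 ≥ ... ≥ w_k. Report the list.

emit factor 1: 'ad' (i=0, period=2)
emit factor 2: 'abadbdddacbddbdbcdbccb' (i=2, period=22)
emit factor 3: 'aac' (i=24, period=3)

["ad", "abadbdddacbddbdbcdbccb", "aac"]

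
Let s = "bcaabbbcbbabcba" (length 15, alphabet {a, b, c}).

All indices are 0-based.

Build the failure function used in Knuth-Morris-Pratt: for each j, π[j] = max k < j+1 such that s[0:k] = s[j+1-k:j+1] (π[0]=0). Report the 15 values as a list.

π[0] = 0
j=1 s[j]='c': π[1]=0 (border '')
j=2 s[j]='a': π[2]=0 (border '')
j=3 s[j]='a': π[3]=0 (border '')
j=4 s[j]='b': π[4]=1 (border 'b')
j=5 s[j]='b': k: 1→0; π[5]=1 (border 'b')
j=6 s[j]='b': k: 1→0; π[6]=1 (border 'b')
j=7 s[j]='c': π[7]=2 (border 'bc')
j=8 s[j]='b': k: 2→0; π[8]=1 (border 'b')
j=9 s[j]='b': k: 1→0; π[9]=1 (border 'b')
j=10 s[j]='a': k: 1→0; π[10]=0 (border '')
j=11 s[j]='b': π[11]=1 (border 'b')
j=12 s[j]='c': π[12]=2 (border 'bc')
j=13 s[j]='b': k: 2→0; π[13]=1 (border 'b')
j=14 s[j]='a': k: 1→0; π[14]=0 (border '')

[0, 0, 0, 0, 1, 1, 1, 2, 1, 1, 0, 1, 2, 1, 0]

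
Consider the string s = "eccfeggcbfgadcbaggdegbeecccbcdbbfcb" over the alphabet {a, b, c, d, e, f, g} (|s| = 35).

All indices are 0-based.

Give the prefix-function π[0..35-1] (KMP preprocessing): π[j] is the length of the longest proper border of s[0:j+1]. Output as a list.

π[0] = 0
j=1 s[j]='c': π[1]=0 (border '')
j=2 s[j]='c': π[2]=0 (border '')
j=3 s[j]='f': π[3]=0 (border '')
j=4 s[j]='e': π[4]=1 (border 'e')
j=5 s[j]='g': k: 1→0; π[5]=0 (border '')
j=6 s[j]='g': π[6]=0 (border '')
j=7 s[j]='c': π[7]=0 (border '')
j=8 s[j]='b': π[8]=0 (border '')
j=9 s[j]='f': π[9]=0 (border '')
j=10 s[j]='g': π[10]=0 (border '')
j=11 s[j]='a': π[11]=0 (border '')
j=12 s[j]='d': π[12]=0 (border '')
j=13 s[j]='c': π[13]=0 (border '')
j=14 s[j]='b': π[14]=0 (border '')
j=15 s[j]='a': π[15]=0 (border '')
j=16 s[j]='g': π[16]=0 (border '')
j=17 s[j]='g': π[17]=0 (border '')
j=18 s[j]='d': π[18]=0 (border '')
j=19 s[j]='e': π[19]=1 (border 'e')
j=20 s[j]='g': k: 1→0; π[20]=0 (border '')
j=21 s[j]='b': π[21]=0 (border '')
j=22 s[j]='e': π[22]=1 (border 'e')
j=23 s[j]='e': k: 1→0; π[23]=1 (border 'e')
j=24 s[j]='c': π[24]=2 (border 'ec')
j=25 s[j]='c': π[25]=3 (border 'ecc')
j=26 s[j]='c': k: 3→0; π[26]=0 (border '')
j=27 s[j]='b': π[27]=0 (border '')
j=28 s[j]='c': π[28]=0 (border '')
j=29 s[j]='d': π[29]=0 (border '')
j=30 s[j]='b': π[30]=0 (border '')
j=31 s[j]='b': π[31]=0 (border '')
j=32 s[j]='f': π[32]=0 (border '')
j=33 s[j]='c': π[33]=0 (border '')
j=34 s[j]='b': π[34]=0 (border '')

[0, 0, 0, 0, 1, 0, 0, 0, 0, 0, 0, 0, 0, 0, 0, 0, 0, 0, 0, 1, 0, 0, 1, 1, 2, 3, 0, 0, 0, 0, 0, 0, 0, 0, 0]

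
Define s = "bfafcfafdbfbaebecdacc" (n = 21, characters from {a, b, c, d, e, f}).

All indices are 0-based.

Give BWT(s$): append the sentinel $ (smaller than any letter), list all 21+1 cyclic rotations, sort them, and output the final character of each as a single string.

rank  rotation                last
    0  $bfafcfafdbfbaebecdacc  c
    1  acc$bfafcfafdbfbaebecd  d
    2  aebecdacc$bfafcfafdbfb  b
    3  afcfafdbfbaebecdacc$bf  f
    4  afdbfbaebecdacc$bfafcf  f
    5  baebecdacc$bfafcfafdbf  f
    6  becdacc$bfafcfafdbfbae  e
    7  bfafcfafdbfbaebecdacc$  $
    8  bfbaebecdacc$bfafcfafd  d
    9  c$bfafcfafdbfbaebecdac  c
   10  cc$bfafcfafdbfbaebecda  a
   11  cdacc$bfafcfafdbfbaebe  e
   12  cfafdbfbaebecdacc$bfaf  f
   13  dacc$bfafcfafdbfbaebec  c
   14  dbfbaebecdacc$bfafcfaf  f
   15  ebecdacc$bfafcfafdbfba  a
   16  ecdacc$bfafcfafdbfbaeb  b
   17  fafcfafdbfbaebecdacc$b  b
   18  fafdbfbaebecdacc$bfafc  c
   19  fbaebecdacc$bfafcfafdb  b
   20  fcfafdbfbaebecdacc$bfa  a
   21  fdbfbaebecdacc$bfafcfa  a

cdbfffe$dcaefcfabbcbaa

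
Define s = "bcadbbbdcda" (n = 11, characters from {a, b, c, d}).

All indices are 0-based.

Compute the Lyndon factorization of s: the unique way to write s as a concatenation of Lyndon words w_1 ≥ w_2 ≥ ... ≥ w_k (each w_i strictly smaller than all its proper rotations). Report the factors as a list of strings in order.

emit factor 1: 'bc' (i=0, period=2)
emit factor 2: 'adbbbdcd' (i=2, period=8)
emit factor 3: 'a' (i=10, period=1)

["bc", "adbbbdcd", "a"]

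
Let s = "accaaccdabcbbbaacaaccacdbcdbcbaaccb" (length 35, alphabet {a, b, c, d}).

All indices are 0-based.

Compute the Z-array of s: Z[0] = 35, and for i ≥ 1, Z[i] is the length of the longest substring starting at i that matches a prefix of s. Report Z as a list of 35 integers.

Z[0]=35
i=1: i≥r, start 0; Z[1]=0
i=2: i≥r, start 0; Z[2]=0
i=3: i≥r, start 0; Z[3]=1 extend→box=[3,4)
i=4: i≥r, start 0; Z[4]=3 extend→box=[4,7)
i=5: min(r-i=2, Z[1]=0)=0; Z[5]=0
i=6: min(r-i=1, Z[2]=0)=0; Z[6]=0
i=7: i≥r, start 0; Z[7]=0
i=8: i≥r, start 0; Z[8]=1 extend→box=[8,9)
i=9: i≥r, start 0; Z[9]=0
i=10: i≥r, start 0; Z[10]=0
i=11: i≥r, start 0; Z[11]=0
i=12: i≥r, start 0; Z[12]=0
i=13: i≥r, start 0; Z[13]=0
i=14: i≥r, start 0; Z[14]=1 extend→box=[14,15)
i=15: i≥r, start 0; Z[15]=2 extend→box=[15,17)
i=16: min(r-i=1, Z[1]=0)=0; Z[16]=0
i=17: i≥r, start 0; Z[17]=1 extend→box=[17,18)
i=18: i≥r, start 0; Z[18]=4 extend→box=[18,22)
i=19: min(r-i=3, Z[1]=0)=0; Z[19]=0
i=20: min(r-i=2, Z[2]=0)=0; Z[20]=0
i=21: min(r-i=1, Z[3]=1)=1; Z[21]=2 extend→box=[21,23)
i=22: min(r-i=1, Z[1]=0)=0; Z[22]=0
i=23: i≥r, start 0; Z[23]=0
i=24: i≥r, start 0; Z[24]=0
i=25: i≥r, start 0; Z[25]=0
i=26: i≥r, start 0; Z[26]=0
i=27: i≥r, start 0; Z[27]=0
i=28: i≥r, start 0; Z[28]=0
i=29: i≥r, start 0; Z[29]=0
i=30: i≥r, start 0; Z[30]=1 extend→box=[30,31)
i=31: i≥r, start 0; Z[31]=3 extend→box=[31,34)
i=32: min(r-i=2, Z[1]=0)=0; Z[32]=0
i=33: min(r-i=1, Z[2]=0)=0; Z[33]=0
i=34: i≥r, start 0; Z[34]=0

[35, 0, 0, 1, 3, 0, 0, 0, 1, 0, 0, 0, 0, 0, 1, 2, 0, 1, 4, 0, 0, 2, 0, 0, 0, 0, 0, 0, 0, 0, 1, 3, 0, 0, 0]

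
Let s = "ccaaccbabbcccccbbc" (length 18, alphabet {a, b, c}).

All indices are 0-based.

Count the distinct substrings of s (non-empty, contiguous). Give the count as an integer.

rank | idx | suffix
   0 |   2 | aaccbabbcccccbbc
   1 |   7 | abbcccccbbc
   2 |   3 | accbabbcccccbbc
   3 |   6 | babbcccccbbc
   4 |  15 | bbc
   5 |   8 | bbcccccbbc
   6 |  16 | bc
   7 |   9 | bcccccbbc
   8 |  17 | c
   9 |   1 | caaccbabbcccccbbc
  10 |   5 | cbabbcccccbbc
  11 |  14 | cbbc
  12 |   0 | ccaaccbabbcccccbbc
  13 |   4 | ccbabbcccccbbc
  14 |  13 | ccbbc
  15 |  12 | cccbbc
  16 |  11 | ccccbbc
  17 |  10 | cccccbbc

SA = [2, 7, 3, 6, 15, 8, 16, 9, 17, 1, 5, 14, 0, 4, 13, 12, 11, 10]
i: (SA[i-1],SA[i]) lcp shared
  1: (2,7) 1 'a'
  2: (7,3) 1 'a'
  3: (3,6) 0 ''
  4: (6,15) 1 'b'
  5: (15,8) 3 'bbc'
  6: (8,16) 1 'b'
  7: (16,9) 2 'bc'
  8: (9,17) 0 ''
  9: (17,1) 1 'c'
  10: (1,5) 1 'c'
  11: (5,14) 2 'cb'
  12: (14,0) 1 'c'
  13: (0,4) 2 'cc'
  14: (4,13) 3 'ccb'
  15: (13,12) 2 'cc'
  16: (12,11) 3 'ccc'
  17: (11,10) 4 'cccc'

n(n+1)/2 = 18·19/2 = 171
Σ LCP = 0 + 1 + 1 + 0 + 1 + 3 + 1 + 2 + 0 + 1 + 1 + 2 + 1 + 2 + 3 + 2 + 3 + 4 = 28
distinct = 171 − 28 = 143

143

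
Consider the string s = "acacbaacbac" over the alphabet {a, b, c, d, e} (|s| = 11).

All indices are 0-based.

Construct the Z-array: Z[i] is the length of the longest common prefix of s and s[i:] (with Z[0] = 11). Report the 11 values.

Z[0]=11
i=1: fresh scan; Z[1]=0
i=2: fresh scan; Z[2]=2 scan→box=[2,4)
i=3: min(r-i=1, Z[1]=0)=0; Z[3]=0
i=4: fresh scan; Z[4]=0
i=5: fresh scan; Z[5]=1 scan→box=[5,6)
i=6: fresh scan; Z[6]=2 scan→box=[6,8)
i=7: min(r-i=1, Z[1]=0)=0; Z[7]=0
i=8: fresh scan; Z[8]=0
i=9: fresh scan; Z[9]=2 scan→box=[9,11)
i=10: min(r-i=1, Z[1]=0)=0; Z[10]=0

[11, 0, 2, 0, 0, 1, 2, 0, 0, 2, 0]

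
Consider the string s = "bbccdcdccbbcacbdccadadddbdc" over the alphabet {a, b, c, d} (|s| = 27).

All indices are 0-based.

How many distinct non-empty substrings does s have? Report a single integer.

sorted suffixes:
  #0 SA[0]=12  'acbdccadadddbdc'
  #1 SA[1]=18  'adadddbdc'
  #2 SA[2]=20  'adddbdc'
  #3 SA[3]=9  'bbcacbdccadadddbdc'
  #4 SA[4]=0  'bbccdcdccbbcacbdccadadddbdc'
  #5 SA[5]=10  'bcacbdccadadddbdc'
  #6 SA[6]=1  'bccdcdccbbcacbdccadadddbdc'
  #7 SA[7]=24  'bdc'
  #8 SA[8]=14  'bdccadadddbdc'
  #9 SA[9]=26  'c'
  #10 SA[10]=11  'cacbdccadadddbdc'
  #11 SA[11]=17  'cadadddbdc'
  #12 SA[12]=8  'cbbcacbdccadadddbdc'
  #13 SA[13]=13  'cbdccadadddbdc'
  #14 SA[14]=16  'ccadadddbdc'
  #15 SA[15]=7  'ccbbcacbdccadadddbdc'
  #16 SA[16]=2  'ccdcdccbbcacbdccadadddbdc'
  #17 SA[17]=5  'cdccbbcacbdccadadddbdc'
  #18 SA[18]=3  'cdcdccbbcacbdccadadddbdc'
  #19 SA[19]=19  'dadddbdc'
  #20 SA[20]=23  'dbdc'
  #21 SA[21]=25  'dc'
  #22 SA[22]=15  'dccadadddbdc'
  #23 SA[23]=6  'dccbbcacbdccadadddbdc'
  #24 SA[24]=4  'dcdccbbcacbdccadadddbdc'
  #25 SA[25]=22  'ddbdc'
  #26 SA[26]=21  'dddbdc'

SA = [12, 18, 20, 9, 0, 10, 1, 24, 14, 26, 11, 17, 8, 13, 16, 7, 2, 5, 3, 19, 23, 25, 15, 6, 4, 22, 21]
i: (SA[i-1],SA[i]) lcp shared
  1: (12,18) 1 'a'
  2: (18,20) 2 'ad'
  3: (20,9) 0 ''
  4: (9,0) 3 'bbc'
  5: (0,10) 1 'b'
  6: (10,1) 2 'bc'
  7: (1,24) 1 'b'
  8: (24,14) 3 'bdc'
  9: (14,26) 0 ''
  10: (26,11) 1 'c'
  11: (11,17) 2 'ca'
  12: (17,8) 1 'c'
  13: (8,13) 2 'cb'
  14: (13,16) 1 'c'
  15: (16,7) 2 'cc'
  16: (7,2) 2 'cc'
  17: (2,5) 1 'c'
  18: (5,3) 3 'cdc'
  19: (3,19) 0 ''
  20: (19,23) 1 'd'
  21: (23,25) 1 'd'
  22: (25,15) 2 'dc'
  23: (15,6) 3 'dcc'
  24: (6,4) 2 'dc'
  25: (4,22) 1 'd'
  26: (22,21) 2 'dd'

n(n+1)/2 = 27·28/2 = 378
Σ LCP = 0 + 1 + 2 + 0 + 3 + 1 + 2 + 1 + 3 + 0 + 1 + 2 + 1 + 2 + 1 + 2 + 2 + 1 + 3 + 0 + 1 + 1 + 2 + 3 + 2 + 1 + 2 = 40
distinct = 378 − 40 = 338

338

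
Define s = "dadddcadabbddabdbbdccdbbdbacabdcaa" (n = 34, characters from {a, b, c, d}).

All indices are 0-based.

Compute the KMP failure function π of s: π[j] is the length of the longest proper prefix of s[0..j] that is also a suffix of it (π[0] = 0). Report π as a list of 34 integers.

[0, 0, 1, 1, 1, 0, 0, 1, 2, 0, 0, 1, 1, 2, 0, 1, 0, 0, 1, 0, 0, 1, 0, 0, 1, 0, 0, 0, 0, 0, 1, 0, 0, 0]

π[0] = 0
j=1 s[j]='a': π[1]=0 (border '')
j=2 s[j]='d': π[2]=1 (border 'd')
j=3 s[j]='d': k: 1→0; π[3]=1 (border 'd')
j=4 s[j]='d': k: 1→0; π[4]=1 (border 'd')
j=5 s[j]='c': k: 1→0; π[5]=0 (border '')
j=6 s[j]='a': π[6]=0 (border '')
j=7 s[j]='d': π[7]=1 (border 'd')
j=8 s[j]='a': π[8]=2 (border 'da')
j=9 s[j]='b': k: 2→0; π[9]=0 (border '')
j=10 s[j]='b': π[10]=0 (border '')
j=11 s[j]='d': π[11]=1 (border 'd')
j=12 s[j]='d': k: 1→0; π[12]=1 (border 'd')
j=13 s[j]='a': π[13]=2 (border 'da')
j=14 s[j]='b': k: 2→0; π[14]=0 (border '')
j=15 s[j]='d': π[15]=1 (border 'd')
j=16 s[j]='b': k: 1→0; π[16]=0 (border '')
j=17 s[j]='b': π[17]=0 (border '')
j=18 s[j]='d': π[18]=1 (border 'd')
j=19 s[j]='c': k: 1→0; π[19]=0 (border '')
j=20 s[j]='c': π[20]=0 (border '')
j=21 s[j]='d': π[21]=1 (border 'd')
j=22 s[j]='b': k: 1→0; π[22]=0 (border '')
j=23 s[j]='b': π[23]=0 (border '')
j=24 s[j]='d': π[24]=1 (border 'd')
j=25 s[j]='b': k: 1→0; π[25]=0 (border '')
j=26 s[j]='a': π[26]=0 (border '')
j=27 s[j]='c': π[27]=0 (border '')
j=28 s[j]='a': π[28]=0 (border '')
j=29 s[j]='b': π[29]=0 (border '')
j=30 s[j]='d': π[30]=1 (border 'd')
j=31 s[j]='c': k: 1→0; π[31]=0 (border '')
j=32 s[j]='a': π[32]=0 (border '')
j=33 s[j]='a': π[33]=0 (border '')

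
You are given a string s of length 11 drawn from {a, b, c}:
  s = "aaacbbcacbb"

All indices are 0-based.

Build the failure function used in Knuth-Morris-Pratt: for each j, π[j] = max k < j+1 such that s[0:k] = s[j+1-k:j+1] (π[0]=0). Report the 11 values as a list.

π[0] = 0
j=1 s[j]='a': π[1]=1 (border 'a')
j=2 s[j]='a': π[2]=2 (border 'aa')
j=3 s[j]='c': k: 2→1→0; π[3]=0 (border '')
j=4 s[j]='b': π[4]=0 (border '')
j=5 s[j]='b': π[5]=0 (border '')
j=6 s[j]='c': π[6]=0 (border '')
j=7 s[j]='a': π[7]=1 (border 'a')
j=8 s[j]='c': k: 1→0; π[8]=0 (border '')
j=9 s[j]='b': π[9]=0 (border '')
j=10 s[j]='b': π[10]=0 (border '')

[0, 1, 2, 0, 0, 0, 0, 1, 0, 0, 0]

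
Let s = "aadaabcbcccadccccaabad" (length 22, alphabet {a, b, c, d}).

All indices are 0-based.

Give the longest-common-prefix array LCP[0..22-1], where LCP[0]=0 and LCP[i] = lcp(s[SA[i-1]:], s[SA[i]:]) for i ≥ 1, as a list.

[0, 3, 2, 1, 2, 1, 2, 2, 0, 1, 2, 0, 2, 1, 1, 3, 2, 4, 3, 0, 1, 1]

sorted suffixes:
  #0 SA[0]=17  'aabad'
  #1 SA[1]=3  'aabcbcccadccccaabad'
  #2 SA[2]=0  'aadaabcbcccadccccaabad'
  #3 SA[3]=18  'abad'
  #4 SA[4]=4  'abcbcccadccccaabad'
  #5 SA[5]=20  'ad'
  #6 SA[6]=1  'adaabcbcccadccccaabad'
  #7 SA[7]=11  'adccccaabad'
  #8 SA[8]=19  'bad'
  #9 SA[9]=5  'bcbcccadccccaabad'
  #10 SA[10]=7  'bcccadccccaabad'
  #11 SA[11]=16  'caabad'
  #12 SA[12]=10  'cadccccaabad'
  #13 SA[13]=6  'cbcccadccccaabad'
  #14 SA[14]=15  'ccaabad'
  #15 SA[15]=9  'ccadccccaabad'
  #16 SA[16]=14  'cccaabad'
  #17 SA[17]=8  'cccadccccaabad'
  #18 SA[18]=13  'ccccaabad'
  #19 SA[19]=21  'd'
  #20 SA[20]=2  'daabcbcccadccccaabad'
  #21 SA[21]=12  'dccccaabad'

SA = [17, 3, 0, 18, 4, 20, 1, 11, 19, 5, 7, 16, 10, 6, 15, 9, 14, 8, 13, 21, 2, 12]
i: (SA[i-1],SA[i]) lcp shared
  1: (17,3) 3 'aab'
  2: (3,0) 2 'aa'
  3: (0,18) 1 'a'
  4: (18,4) 2 'ab'
  5: (4,20) 1 'a'
  6: (20,1) 2 'ad'
  7: (1,11) 2 'ad'
  8: (11,19) 0 ''
  9: (19,5) 1 'b'
  10: (5,7) 2 'bc'
  11: (7,16) 0 ''
  12: (16,10) 2 'ca'
  13: (10,6) 1 'c'
  14: (6,15) 1 'c'
  15: (15,9) 3 'cca'
  16: (9,14) 2 'cc'
  17: (14,8) 4 'ccca'
  18: (8,13) 3 'ccc'
  19: (13,21) 0 ''
  20: (21,2) 1 'd'
  21: (2,12) 1 'd'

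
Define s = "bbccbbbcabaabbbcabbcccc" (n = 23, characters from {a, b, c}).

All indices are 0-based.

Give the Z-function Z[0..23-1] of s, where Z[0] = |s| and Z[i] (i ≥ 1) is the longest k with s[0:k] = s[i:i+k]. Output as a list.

[23, 1, 0, 0, 2, 3, 1, 0, 0, 1, 0, 0, 2, 3, 1, 0, 0, 4, 1, 0, 0, 0, 0]

Z[0]=23
i=1: i≥r, start 0; Z[1]=1 scan→box=[1,2)
i=2: i≥r, start 0; Z[2]=0
i=3: i≥r, start 0; Z[3]=0
i=4: i≥r, start 0; Z[4]=2 scan→box=[4,6)
i=5: min(r-i=1, Z[1]=1)=1; Z[5]=3 scan→box=[5,8)
i=6: min(r-i=2, Z[1]=1)=1; Z[6]=1
i=7: min(r-i=1, Z[2]=0)=0; Z[7]=0
i=8: i≥r, start 0; Z[8]=0
i=9: i≥r, start 0; Z[9]=1 scan→box=[9,10)
i=10: i≥r, start 0; Z[10]=0
i=11: i≥r, start 0; Z[11]=0
i=12: i≥r, start 0; Z[12]=2 scan→box=[12,14)
i=13: min(r-i=1, Z[1]=1)=1; Z[13]=3 scan→box=[13,16)
i=14: min(r-i=2, Z[1]=1)=1; Z[14]=1
i=15: min(r-i=1, Z[2]=0)=0; Z[15]=0
i=16: i≥r, start 0; Z[16]=0
i=17: i≥r, start 0; Z[17]=4 scan→box=[17,21)
i=18: min(r-i=3, Z[1]=1)=1; Z[18]=1
i=19: min(r-i=2, Z[2]=0)=0; Z[19]=0
i=20: min(r-i=1, Z[3]=0)=0; Z[20]=0
i=21: i≥r, start 0; Z[21]=0
i=22: i≥r, start 0; Z[22]=0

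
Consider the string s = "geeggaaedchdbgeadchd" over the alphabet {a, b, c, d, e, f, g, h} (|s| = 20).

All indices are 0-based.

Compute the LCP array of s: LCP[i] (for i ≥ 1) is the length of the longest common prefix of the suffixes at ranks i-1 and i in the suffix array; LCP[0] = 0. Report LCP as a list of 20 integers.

[0, 1, 1, 0, 0, 3, 0, 1, 1, 4, 0, 1, 1, 1, 0, 1, 2, 1, 0, 2]

rank | idx | suffix
   0 |   5 | aaedchdbgeadchd
   1 |  15 | adchd
   2 |   6 | aedchdbgeadchd
   3 |  12 | bgeadchd
   4 |  17 | chd
   5 |   9 | chdbgeadchd
   6 |  19 | d
   7 |  11 | dbgeadchd
   8 |  16 | dchd
   9 |   8 | dchdbgeadchd
  10 |  14 | eadchd
  11 |   7 | edchdbgeadchd
  12 |   1 | eeggaaedchdbgeadchd
  13 |   2 | eggaaedchdbgeadchd
  14 |   4 | gaaedchdbgeadchd
  15 |  13 | geadchd
  16 |   0 | geeggaaedchdbgeadchd
  17 |   3 | ggaaedchdbgeadchd
  18 |  18 | hd
  19 |  10 | hdbgeadchd

SA = [5, 15, 6, 12, 17, 9, 19, 11, 16, 8, 14, 7, 1, 2, 4, 13, 0, 3, 18, 10]
i: (SA[i-1],SA[i]) lcp shared
  1: (5,15) 1 'a'
  2: (15,6) 1 'a'
  3: (6,12) 0 ''
  4: (12,17) 0 ''
  5: (17,9) 3 'chd'
  6: (9,19) 0 ''
  7: (19,11) 1 'd'
  8: (11,16) 1 'd'
  9: (16,8) 4 'dchd'
  10: (8,14) 0 ''
  11: (14,7) 1 'e'
  12: (7,1) 1 'e'
  13: (1,2) 1 'e'
  14: (2,4) 0 ''
  15: (4,13) 1 'g'
  16: (13,0) 2 'ge'
  17: (0,3) 1 'g'
  18: (3,18) 0 ''
  19: (18,10) 2 'hd'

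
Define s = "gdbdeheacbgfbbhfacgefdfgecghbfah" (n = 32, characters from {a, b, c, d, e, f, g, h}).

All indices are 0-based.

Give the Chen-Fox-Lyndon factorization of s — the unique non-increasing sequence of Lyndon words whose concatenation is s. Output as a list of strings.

emit factor 1: 'g' (i=0, period=1)
emit factor 2: 'd' (i=1, period=1)
emit factor 3: 'bdehe' (i=2, period=5)
emit factor 4: 'acbgfbbhfacgefdfgecghbfah' (i=7, period=25)

["g", "d", "bdehe", "acbgfbbhfacgefdfgecghbfah"]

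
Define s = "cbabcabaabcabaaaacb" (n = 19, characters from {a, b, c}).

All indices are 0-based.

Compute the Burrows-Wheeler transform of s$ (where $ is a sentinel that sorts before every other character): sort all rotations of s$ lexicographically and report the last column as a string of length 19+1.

bbabaccabacaacaabba$

rank  rotation              last
    0  $cbabcabaabcabaaaacb  b
    1  aaaacb$cbabcabaabcab  b
    2  aaacb$cbabcabaabcaba  a
    3  aabcabaaaacb$cbabcab  b
    4  aacb$cbabcabaabcabaa  a
    5  abaaaacb$cbabcabaabc  c
    6  abaabcabaaaacb$cbabc  c
    7  abcabaaaacb$cbabcaba  a
    8  abcabaabcabaaaacb$cb  b
    9  acb$cbabcabaabcabaaa  a
   10  b$cbabcabaabcabaaaac  c
   11  baaaacb$cbabcabaabca  a
   12  baabcabaaaacb$cbabca  a
   13  babcabaabcabaaaacb$c  c
   14  bcabaaaacb$cbabcabaa  a
   15  bcabaabcabaaaacb$cba  a
   16  cabaaaacb$cbabcabaab  b
   17  cabaabcabaaaacb$cbab  b
   18  cb$cbabcabaabcabaaaa  a
   19  cbabcabaabcabaaaacb$  $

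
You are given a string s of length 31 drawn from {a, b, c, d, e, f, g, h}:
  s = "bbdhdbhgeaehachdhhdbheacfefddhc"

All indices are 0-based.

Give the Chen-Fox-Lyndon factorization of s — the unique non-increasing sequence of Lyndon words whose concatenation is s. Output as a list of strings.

emit factor 1: 'bbdhdbhge' (i=0, period=9)
emit factor 2: 'aeh' (i=9, period=3)
emit factor 3: 'achdhhdbhe' (i=12, period=10)
emit factor 4: 'acfefddhc' (i=22, period=9)

["bbdhdbhge", "aeh", "achdhhdbhe", "acfefddhc"]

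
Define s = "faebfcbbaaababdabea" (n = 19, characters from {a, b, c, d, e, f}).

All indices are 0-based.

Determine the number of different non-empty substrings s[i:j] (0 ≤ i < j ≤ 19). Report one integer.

sorted suffixes:
  #0 SA[0]=18  'a'
  #1 SA[1]=8  'aaababdabea'
  #2 SA[2]=9  'aababdabea'
  #3 SA[3]=10  'ababdabea'
  #4 SA[4]=12  'abdabea'
  #5 SA[5]=15  'abea'
  #6 SA[6]=1  'aebfcbbaaababdabea'
  #7 SA[7]=7  'baaababdabea'
  #8 SA[8]=11  'babdabea'
  #9 SA[9]=6  'bbaaababdabea'
  #10 SA[10]=13  'bdabea'
  #11 SA[11]=16  'bea'
  #12 SA[12]=3  'bfcbbaaababdabea'
  #13 SA[13]=5  'cbbaaababdabea'
  #14 SA[14]=14  'dabea'
  #15 SA[15]=17  'ea'
  #16 SA[16]=2  'ebfcbbaaababdabea'
  #17 SA[17]=0  'faebfcbbaaababdabea'
  #18 SA[18]=4  'fcbbaaababdabea'

SA = [18, 8, 9, 10, 12, 15, 1, 7, 11, 6, 13, 16, 3, 5, 14, 17, 2, 0, 4]
i: (SA[i-1],SA[i]) lcp shared
  1: (18,8) 1 'a'
  2: (8,9) 2 'aa'
  3: (9,10) 1 'a'
  4: (10,12) 2 'ab'
  5: (12,15) 2 'ab'
  6: (15,1) 1 'a'
  7: (1,7) 0 ''
  8: (7,11) 2 'ba'
  9: (11,6) 1 'b'
  10: (6,13) 1 'b'
  11: (13,16) 1 'b'
  12: (16,3) 1 'b'
  13: (3,5) 0 ''
  14: (5,14) 0 ''
  15: (14,17) 0 ''
  16: (17,2) 1 'e'
  17: (2,0) 0 ''
  18: (0,4) 1 'f'

n(n+1)/2 = 19·20/2 = 190
Σ LCP = 0 + 1 + 2 + 1 + 2 + 2 + 1 + 0 + 2 + 1 + 1 + 1 + 1 + 0 + 0 + 0 + 1 + 0 + 1 = 17
distinct = 190 − 17 = 173

173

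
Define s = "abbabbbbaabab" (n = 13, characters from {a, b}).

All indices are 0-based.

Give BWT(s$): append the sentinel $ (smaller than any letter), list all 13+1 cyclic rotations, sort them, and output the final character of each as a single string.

rank  rotation        last
    0  $abbabbbbaabab  b
    1  aabab$abbabbbb  b
    2  ab$abbabbbbaab  b
    3  abab$abbabbbba  a
    4  abbabbbbaabab$  $
    5  abbbbaabab$abb  b
    6  b$abbabbbbaaba  a
    7  baabab$abbabbb  b
    8  bab$abbabbbbaa  a
    9  babbbbaabab$ab  b
   10  bbaabab$abbabb  b
   11  bbabbbbaabab$a  a
   12  bbbaabab$abbab  b
   13  bbbbaabab$abba  a

bbba$bababbaba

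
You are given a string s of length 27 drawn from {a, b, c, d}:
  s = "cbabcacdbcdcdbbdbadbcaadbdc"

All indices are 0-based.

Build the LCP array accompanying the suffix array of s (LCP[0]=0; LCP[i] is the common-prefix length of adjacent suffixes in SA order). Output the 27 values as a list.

[0, 1, 1, 1, 3, 0, 2, 1, 1, 3, 2, 1, 2, 0, 1, 2, 1, 1, 3, 2, 0, 2, 2, 3, 2, 1, 2]

rank→(start, suffix):
  0 → (21, 'aadbdc')
  1 → (2, 'abcacdbcdcdbbdbadbcaadbdc')
  2 → (5, 'acdbcdcdbbdbadbcaadbdc')
  3 → (17, 'adbcaadbdc')
  4 → (22, 'adbdc')
  5 → (1, 'babcacdbcdcdbbdbadbcaadbdc')
  6 → (16, 'badbcaadbdc')
  7 → (13, 'bbdbadbcaadbdc')
  8 → (19, 'bcaadbdc')
  9 → (3, 'bcacdbcdcdbbdbadbcaadbdc')
  10 → (8, 'bcdcdbbdbadbcaadbdc')
  11 → (14, 'bdbadbcaadbdc')
  12 → (24, 'bdc')
  13 → (26, 'c')
  14 → (20, 'caadbdc')
  15 → (4, 'cacdbcdcdbbdbadbcaadbdc')
  16 → (0, 'cbabcacdbcdcdbbdbadbcaadbdc')
  17 → (11, 'cdbbdbadbcaadbdc')
  18 → (6, 'cdbcdcdbbdbadbcaadbdc')
  19 → (9, 'cdcdbbdbadbcaadbdc')
  20 → (15, 'dbadbcaadbdc')
  21 → (12, 'dbbdbadbcaadbdc')
  22 → (18, 'dbcaadbdc')
  23 → (7, 'dbcdcdbbdbadbcaadbdc')
  24 → (23, 'dbdc')
  25 → (25, 'dc')
  26 → (10, 'dcdbbdbadbcaadbdc')

SA = [21, 2, 5, 17, 22, 1, 16, 13, 19, 3, 8, 14, 24, 26, 20, 4, 0, 11, 6, 9, 15, 12, 18, 7, 23, 25, 10]
[i] adj suffixes → lcp
  [1] 21/2 → 1 ('a')
  [2] 2/5 → 1 ('a')
  [3] 5/17 → 1 ('a')
  [4] 17/22 → 3 ('adb')
  [5] 22/1 → 0 ('')
  [6] 1/16 → 2 ('ba')
  [7] 16/13 → 1 ('b')
  [8] 13/19 → 1 ('b')
  [9] 19/3 → 3 ('bca')
  [10] 3/8 → 2 ('bc')
  [11] 8/14 → 1 ('b')
  [12] 14/24 → 2 ('bd')
  [13] 24/26 → 0 ('')
  [14] 26/20 → 1 ('c')
  [15] 20/4 → 2 ('ca')
  [16] 4/0 → 1 ('c')
  [17] 0/11 → 1 ('c')
  [18] 11/6 → 3 ('cdb')
  [19] 6/9 → 2 ('cd')
  [20] 9/15 → 0 ('')
  [21] 15/12 → 2 ('db')
  [22] 12/18 → 2 ('db')
  [23] 18/7 → 3 ('dbc')
  [24] 7/23 → 2 ('db')
  [25] 23/25 → 1 ('d')
  [26] 25/10 → 2 ('dc')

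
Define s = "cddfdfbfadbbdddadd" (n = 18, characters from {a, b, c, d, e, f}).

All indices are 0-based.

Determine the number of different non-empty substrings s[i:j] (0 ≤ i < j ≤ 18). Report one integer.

rank | idx | suffix
   0 |   8 | adbbdddadd
   1 |  15 | add
   2 |  10 | bbdddadd
   3 |  11 | bdddadd
   4 |   6 | bfadbbdddadd
   5 |   0 | cddfdfbfadbbdddadd
   6 |  17 | d
   7 |  14 | dadd
   8 |   9 | dbbdddadd
   9 |  16 | dd
  10 |  13 | ddadd
  11 |  12 | dddadd
  12 |   1 | ddfdfbfadbbdddadd
  13 |   4 | dfbfadbbdddadd
  14 |   2 | dfdfbfadbbdddadd
  15 |   7 | fadbbdddadd
  16 |   5 | fbfadbbdddadd
  17 |   3 | fdfbfadbbdddadd

SA = [8, 15, 10, 11, 6, 0, 17, 14, 9, 16, 13, 12, 1, 4, 2, 7, 5, 3]
i: (SA[i-1],SA[i]) lcp shared
  1: (8,15) 2 'ad'
  2: (15,10) 0 ''
  3: (10,11) 1 'b'
  4: (11,6) 1 'b'
  5: (6,0) 0 ''
  6: (0,17) 0 ''
  7: (17,14) 1 'd'
  8: (14,9) 1 'd'
  9: (9,16) 1 'd'
  10: (16,13) 2 'dd'
  11: (13,12) 2 'dd'
  12: (12,1) 2 'dd'
  13: (1,4) 1 'd'
  14: (4,2) 2 'df'
  15: (2,7) 0 ''
  16: (7,5) 1 'f'
  17: (5,3) 1 'f'

n(n+1)/2 = 18·19/2 = 171
Σ LCP = 0 + 2 + 0 + 1 + 1 + 0 + 0 + 1 + 1 + 1 + 2 + 2 + 2 + 1 + 2 + 0 + 1 + 1 = 18
distinct = 171 − 18 = 153

153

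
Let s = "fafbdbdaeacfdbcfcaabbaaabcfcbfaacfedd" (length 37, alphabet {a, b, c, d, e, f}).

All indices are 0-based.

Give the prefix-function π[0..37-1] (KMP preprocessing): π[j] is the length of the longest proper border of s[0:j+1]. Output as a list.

π[0] = 0
j=1 s[j]='a': π[1]=0 (border '')
j=2 s[j]='f': π[2]=1 (border 'f')
j=3 s[j]='b': k: 1→0; π[3]=0 (border '')
j=4 s[j]='d': π[4]=0 (border '')
j=5 s[j]='b': π[5]=0 (border '')
j=6 s[j]='d': π[6]=0 (border '')
j=7 s[j]='a': π[7]=0 (border '')
j=8 s[j]='e': π[8]=0 (border '')
j=9 s[j]='a': π[9]=0 (border '')
j=10 s[j]='c': π[10]=0 (border '')
j=11 s[j]='f': π[11]=1 (border 'f')
j=12 s[j]='d': k: 1→0; π[12]=0 (border '')
j=13 s[j]='b': π[13]=0 (border '')
j=14 s[j]='c': π[14]=0 (border '')
j=15 s[j]='f': π[15]=1 (border 'f')
j=16 s[j]='c': k: 1→0; π[16]=0 (border '')
j=17 s[j]='a': π[17]=0 (border '')
j=18 s[j]='a': π[18]=0 (border '')
j=19 s[j]='b': π[19]=0 (border '')
j=20 s[j]='b': π[20]=0 (border '')
j=21 s[j]='a': π[21]=0 (border '')
j=22 s[j]='a': π[22]=0 (border '')
j=23 s[j]='a': π[23]=0 (border '')
j=24 s[j]='b': π[24]=0 (border '')
j=25 s[j]='c': π[25]=0 (border '')
j=26 s[j]='f': π[26]=1 (border 'f')
j=27 s[j]='c': k: 1→0; π[27]=0 (border '')
j=28 s[j]='b': π[28]=0 (border '')
j=29 s[j]='f': π[29]=1 (border 'f')
j=30 s[j]='a': π[30]=2 (border 'fa')
j=31 s[j]='a': k: 2→0; π[31]=0 (border '')
j=32 s[j]='c': π[32]=0 (border '')
j=33 s[j]='f': π[33]=1 (border 'f')
j=34 s[j]='e': k: 1→0; π[34]=0 (border '')
j=35 s[j]='d': π[35]=0 (border '')
j=36 s[j]='d': π[36]=0 (border '')

[0, 0, 1, 0, 0, 0, 0, 0, 0, 0, 0, 1, 0, 0, 0, 1, 0, 0, 0, 0, 0, 0, 0, 0, 0, 0, 1, 0, 0, 1, 2, 0, 0, 1, 0, 0, 0]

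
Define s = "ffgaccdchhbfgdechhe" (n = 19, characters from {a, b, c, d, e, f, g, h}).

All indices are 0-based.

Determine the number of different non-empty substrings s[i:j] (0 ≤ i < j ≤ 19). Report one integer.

sorted suffixes:
  #0 SA[0]=3  'accdchhbfgdechhe'
  #1 SA[1]=10  'bfgdechhe'
  #2 SA[2]=4  'ccdchhbfgdechhe'
  #3 SA[3]=5  'cdchhbfgdechhe'
  #4 SA[4]=7  'chhbfgdechhe'
  #5 SA[5]=15  'chhe'
  #6 SA[6]=6  'dchhbfgdechhe'
  #7 SA[7]=13  'dechhe'
  #8 SA[8]=18  'e'
  #9 SA[9]=14  'echhe'
  #10 SA[10]=0  'ffgaccdchhbfgdechhe'
  #11 SA[11]=1  'fgaccdchhbfgdechhe'
  #12 SA[12]=11  'fgdechhe'
  #13 SA[13]=2  'gaccdchhbfgdechhe'
  #14 SA[14]=12  'gdechhe'
  #15 SA[15]=9  'hbfgdechhe'
  #16 SA[16]=17  'he'
  #17 SA[17]=8  'hhbfgdechhe'
  #18 SA[18]=16  'hhe'

SA = [3, 10, 4, 5, 7, 15, 6, 13, 18, 14, 0, 1, 11, 2, 12, 9, 17, 8, 16]
rank  pair      lcp
   1  s[3:],s[10:]  0  ''
   2  s[10:],s[4:]  0  ''
   3  s[4:],s[5:]  1  'c'
   4  s[5:],s[7:]  1  'c'
   5  s[7:],s[15:]  3  'chh'
   6  s[15:],s[6:]  0  ''
   7  s[6:],s[13:]  1  'd'
   8  s[13:],s[18:]  0  ''
   9  s[18:],s[14:]  1  'e'
  10  s[14:],s[0:]  0  ''
  11  s[0:],s[1:]  1  'f'
  12  s[1:],s[11:]  2  'fg'
  13  s[11:],s[2:]  0  ''
  14  s[2:],s[12:]  1  'g'
  15  s[12:],s[9:]  0  ''
  16  s[9:],s[17:]  1  'h'
  17  s[17:],s[8:]  1  'h'
  18  s[8:],s[16:]  2  'hh'

n(n+1)/2 = 19·20/2 = 190
Σ LCP = 0 + 0 + 0 + 1 + 1 + 3 + 0 + 1 + 0 + 1 + 0 + 1 + 2 + 0 + 1 + 0 + 1 + 1 + 2 = 15
distinct = 190 − 15 = 175

175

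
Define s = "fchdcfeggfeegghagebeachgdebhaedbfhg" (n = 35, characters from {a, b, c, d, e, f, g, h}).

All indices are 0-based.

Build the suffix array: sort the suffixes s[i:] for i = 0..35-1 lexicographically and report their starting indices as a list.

rank→(start, suffix):
  0 → (20, 'achgdebhaedbfhg')
  1 → (28, 'aedbfhg')
  2 → (15, 'agebeachgdebhaedbfhg')
  3 → (18, 'beachgdebhaedbfhg')
  4 → (31, 'bfhg')
  5 → (26, 'bhaedbfhg')
  6 → (4, 'cfeggfeegghagebeachgdebhaedbfhg')
  7 → (1, 'chdcfeggfeegghagebeachgdebhaedbfhg')
  8 → (21, 'chgdebhaedbfhg')
  9 → (30, 'dbfhg')
  10 → (3, 'dcfeggfeegghagebeachgdebhaedbfhg')
  11 → (24, 'debhaedbfhg')
  12 → (19, 'eachgdebhaedbfhg')
  13 → (17, 'ebeachgdebhaedbfhg')
  14 → (25, 'ebhaedbfhg')
  15 → (29, 'edbfhg')
  16 → (10, 'eegghagebeachgdebhaedbfhg')
  17 → (6, 'eggfeegghagebeachgdebhaedbfhg')
  18 → (11, 'egghagebeachgdebhaedbfhg')
  19 → (0, 'fchdcfeggfeegghagebeachgdebhaedbfhg')
  20 → (9, 'feegghagebeachgdebhaedbfhg')
  21 → (5, 'feggfeegghagebeachgdebhaedbfhg')
  22 → (32, 'fhg')
  23 → (34, 'g')
  24 → (23, 'gdebhaedbfhg')
  25 → (16, 'gebeachgdebhaedbfhg')
  26 → (8, 'gfeegghagebeachgdebhaedbfhg')
  27 → (7, 'ggfeegghagebeachgdebhaedbfhg')
  28 → (12, 'gghagebeachgdebhaedbfhg')
  29 → (13, 'ghagebeachgdebhaedbfhg')
  30 → (27, 'haedbfhg')
  31 → (14, 'hagebeachgdebhaedbfhg')
  32 → (2, 'hdcfeggfeegghagebeachgdebhaedbfhg')
  33 → (33, 'hg')
  34 → (22, 'hgdebhaedbfhg')

[20, 28, 15, 18, 31, 26, 4, 1, 21, 30, 3, 24, 19, 17, 25, 29, 10, 6, 11, 0, 9, 5, 32, 34, 23, 16, 8, 7, 12, 13, 27, 14, 2, 33, 22]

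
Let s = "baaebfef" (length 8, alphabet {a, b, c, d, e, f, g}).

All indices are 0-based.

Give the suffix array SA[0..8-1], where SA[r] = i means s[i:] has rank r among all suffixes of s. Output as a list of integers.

[1, 2, 0, 4, 3, 6, 7, 5]

sorted suffixes:
  #0 SA[0]=1  'aaebfef'
  #1 SA[1]=2  'aebfef'
  #2 SA[2]=0  'baaebfef'
  #3 SA[3]=4  'bfef'
  #4 SA[4]=3  'ebfef'
  #5 SA[5]=6  'ef'
  #6 SA[6]=7  'f'
  #7 SA[7]=5  'fef'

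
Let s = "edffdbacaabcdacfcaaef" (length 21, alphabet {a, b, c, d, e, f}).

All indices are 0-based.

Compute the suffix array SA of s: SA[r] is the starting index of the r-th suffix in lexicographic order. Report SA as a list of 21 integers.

rank→(start, suffix):
  0 → (8, 'aabcdacfcaaef')
  1 → (17, 'aaef')
  2 → (9, 'abcdacfcaaef')
  3 → (6, 'acaabcdacfcaaef')
  4 → (13, 'acfcaaef')
  5 → (18, 'aef')
  6 → (5, 'bacaabcdacfcaaef')
  7 → (10, 'bcdacfcaaef')
  8 → (7, 'caabcdacfcaaef')
  9 → (16, 'caaef')
  10 → (11, 'cdacfcaaef')
  11 → (14, 'cfcaaef')
  12 → (12, 'dacfcaaef')
  13 → (4, 'dbacaabcdacfcaaef')
  14 → (1, 'dffdbacaabcdacfcaaef')
  15 → (0, 'edffdbacaabcdacfcaaef')
  16 → (19, 'ef')
  17 → (20, 'f')
  18 → (15, 'fcaaef')
  19 → (3, 'fdbacaabcdacfcaaef')
  20 → (2, 'ffdbacaabcdacfcaaef')

[8, 17, 9, 6, 13, 18, 5, 10, 7, 16, 11, 14, 12, 4, 1, 0, 19, 20, 15, 3, 2]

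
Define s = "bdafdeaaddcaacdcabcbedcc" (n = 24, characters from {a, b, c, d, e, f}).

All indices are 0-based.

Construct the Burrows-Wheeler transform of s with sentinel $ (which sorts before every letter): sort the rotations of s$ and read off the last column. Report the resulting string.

ccecaada$ccddbdabdceafdba

rank  rotation                   last
    0  $bdafdeaaddcaacdcabcbedcc  c
    1  aacdcabcbedcc$bdafdeaaddc  c
    2  aaddcaacdcabcbedcc$bdafde  e
    3  abcbedcc$bdafdeaaddcaacdc  c
    4  acdcabcbedcc$bdafdeaaddca  a
    5  addcaacdcabcbedcc$bdafdea  a
    6  afdeaaddcaacdcabcbedcc$bd  d
    7  bcbedcc$bdafdeaaddcaacdca  a
    8  bdafdeaaddcaacdcabcbedcc$  $
    9  bedcc$bdafdeaaddcaacdcabc  c
   10  c$bdafdeaaddcaacdcabcbedc  c
   11  caacdcabcbedcc$bdafdeaadd  d
   12  cabcbedcc$bdafdeaaddcaacd  d
   13  cbedcc$bdafdeaaddcaacdcab  b
   14  cc$bdafdeaaddcaacdcabcbed  d
   15  cdcabcbedcc$bdafdeaaddcaa  a
   16  dafdeaaddcaacdcabcbedcc$b  b
   17  dcaacdcabcbedcc$bdafdeaad  d
   18  dcabcbedcc$bdafdeaaddcaac  c
   19  dcc$bdafdeaaddcaacdcabcbe  e
   20  ddcaacdcabcbedcc$bdafdeaa  a
   21  deaaddcaacdcabcbedcc$bdaf  f
   22  eaaddcaacdcabcbedcc$bdafd  d
   23  edcc$bdafdeaaddcaacdcabcb  b
   24  fdeaaddcaacdcabcbedcc$bda  a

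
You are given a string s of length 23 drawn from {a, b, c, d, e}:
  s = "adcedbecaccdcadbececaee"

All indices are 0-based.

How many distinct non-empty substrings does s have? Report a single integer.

rank→(start, suffix):
  0 → (8, 'accdcadbececaee')
  1 → (13, 'adbececaee')
  2 → (0, 'adcedbecaccdcadbececaee')
  3 → (20, 'aee')
  4 → (5, 'becaccdcadbececaee')
  5 → (15, 'bececaee')
  6 → (7, 'caccdcadbececaee')
  7 → (12, 'cadbececaee')
  8 → (19, 'caee')
  9 → (9, 'ccdcadbececaee')
  10 → (10, 'cdcadbececaee')
  11 → (17, 'cecaee')
  12 → (2, 'cedbecaccdcadbececaee')
  13 → (4, 'dbecaccdcadbececaee')
  14 → (14, 'dbececaee')
  15 → (11, 'dcadbececaee')
  16 → (1, 'dcedbecaccdcadbececaee')
  17 → (22, 'e')
  18 → (6, 'ecaccdcadbececaee')
  19 → (18, 'ecaee')
  20 → (16, 'ececaee')
  21 → (3, 'edbecaccdcadbececaee')
  22 → (21, 'ee')

SA = [8, 13, 0, 20, 5, 15, 7, 12, 19, 9, 10, 17, 2, 4, 14, 11, 1, 22, 6, 18, 16, 3, 21]
rank  pair      lcp
   1  s[8:],s[13:]  1  'a'
   2  s[13:],s[0:]  2  'ad'
   3  s[0:],s[20:]  1  'a'
   4  s[20:],s[5:]  0  ''
   5  s[5:],s[15:]  3  'bec'
   6  s[15:],s[7:]  0  ''
   7  s[7:],s[12:]  2  'ca'
   8  s[12:],s[19:]  2  'ca'
   9  s[19:],s[9:]  1  'c'
  10  s[9:],s[10:]  1  'c'
  11  s[10:],s[17:]  1  'c'
  12  s[17:],s[2:]  2  'ce'
  13  s[2:],s[4:]  0  ''
  14  s[4:],s[14:]  4  'dbec'
  15  s[14:],s[11:]  1  'd'
  16  s[11:],s[1:]  2  'dc'
  17  s[1:],s[22:]  0  ''
  18  s[22:],s[6:]  1  'e'
  19  s[6:],s[18:]  3  'eca'
  20  s[18:],s[16:]  2  'ec'
  21  s[16:],s[3:]  1  'e'
  22  s[3:],s[21:]  1  'e'

n(n+1)/2 = 23·24/2 = 276
Σ LCP = 0 + 1 + 2 + 1 + 0 + 3 + 0 + 2 + 2 + 1 + 1 + 1 + 2 + 0 + 4 + 1 + 2 + 0 + 1 + 3 + 2 + 1 + 1 = 31
distinct = 276 − 31 = 245

245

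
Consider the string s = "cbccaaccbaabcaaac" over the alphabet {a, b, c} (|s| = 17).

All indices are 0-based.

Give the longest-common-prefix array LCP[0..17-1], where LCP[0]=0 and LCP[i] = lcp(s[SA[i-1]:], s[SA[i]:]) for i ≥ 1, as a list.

[0, 2, 2, 3, 1, 1, 2, 0, 1, 2, 0, 1, 3, 1, 2, 1, 2]

rank→(start, suffix):
  0 → (13, 'aaac')
  1 → (9, 'aabcaaac')
  2 → (14, 'aac')
  3 → (4, 'aaccbaabcaaac')
  4 → (10, 'abcaaac')
  5 → (15, 'ac')
  6 → (5, 'accbaabcaaac')
  7 → (8, 'baabcaaac')
  8 → (11, 'bcaaac')
  9 → (1, 'bccaaccbaabcaaac')
  10 → (16, 'c')
  11 → (12, 'caaac')
  12 → (3, 'caaccbaabcaaac')
  13 → (7, 'cbaabcaaac')
  14 → (0, 'cbccaaccbaabcaaac')
  15 → (2, 'ccaaccbaabcaaac')
  16 → (6, 'ccbaabcaaac')

SA = [13, 9, 14, 4, 10, 15, 5, 8, 11, 1, 16, 12, 3, 7, 0, 2, 6]
i: (SA[i-1],SA[i]) lcp shared
  1: (13,9) 2 'aa'
  2: (9,14) 2 'aa'
  3: (14,4) 3 'aac'
  4: (4,10) 1 'a'
  5: (10,15) 1 'a'
  6: (15,5) 2 'ac'
  7: (5,8) 0 ''
  8: (8,11) 1 'b'
  9: (11,1) 2 'bc'
  10: (1,16) 0 ''
  11: (16,12) 1 'c'
  12: (12,3) 3 'caa'
  13: (3,7) 1 'c'
  14: (7,0) 2 'cb'
  15: (0,2) 1 'c'
  16: (2,6) 2 'cc'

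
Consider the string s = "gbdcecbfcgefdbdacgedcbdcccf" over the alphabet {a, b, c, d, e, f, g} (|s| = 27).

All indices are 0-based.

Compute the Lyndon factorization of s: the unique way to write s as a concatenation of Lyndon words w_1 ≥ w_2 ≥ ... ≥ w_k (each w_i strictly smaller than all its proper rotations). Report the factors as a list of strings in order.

["g", "bdcecbfcgefd", "bd", "acgedcbdcccf"]

emit factor 1: 'g' (i=0, period=1)
emit factor 2: 'bdcecbfcgefd' (i=1, period=12)
emit factor 3: 'bd' (i=13, period=2)
emit factor 4: 'acgedcbdcccf' (i=15, period=12)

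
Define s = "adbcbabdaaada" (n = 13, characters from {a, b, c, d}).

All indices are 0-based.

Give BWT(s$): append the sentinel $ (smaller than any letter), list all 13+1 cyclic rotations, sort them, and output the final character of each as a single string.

addaba$cdababa

rank  rotation        last
    0  $adbcbabdaaada  a
    1  a$adbcbabdaaad  d
    2  aaada$adbcbabd  d
    3  aada$adbcbabda  a
    4  abdaaada$adbcb  b
    5  ada$adbcbabdaa  a
    6  adbcbabdaaada$  $
    7  babdaaada$adbc  c
    8  bcbabdaaada$ad  d
    9  bdaaada$adbcba  a
   10  cbabdaaada$adb  b
   11  da$adbcbabdaaa  a
   12  daaada$adbcbab  b
   13  dbcbabdaaada$a  a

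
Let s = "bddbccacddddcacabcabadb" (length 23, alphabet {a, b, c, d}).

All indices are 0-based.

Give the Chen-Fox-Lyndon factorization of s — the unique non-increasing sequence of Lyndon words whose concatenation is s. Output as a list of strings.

emit factor 1: 'bdd' (i=0, period=3)
emit factor 2: 'bcc' (i=3, period=3)
emit factor 3: 'acddddc' (i=6, period=7)
emit factor 4: 'ac' (i=13, period=2)
emit factor 5: 'abc' (i=15, period=3)
emit factor 6: 'abadb' (i=18, period=5)

["bdd", "bcc", "acddddc", "ac", "abc", "abadb"]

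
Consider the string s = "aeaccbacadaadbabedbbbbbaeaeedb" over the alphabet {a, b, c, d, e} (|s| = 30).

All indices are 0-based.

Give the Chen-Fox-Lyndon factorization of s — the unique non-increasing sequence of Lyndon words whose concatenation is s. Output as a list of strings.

emit factor 1: 'ae' (i=0, period=2)
emit factor 2: 'accb' (i=2, period=4)
emit factor 3: 'acad' (i=6, period=4)
emit factor 4: 'aadbabedbbbbbaeaeedb' (i=10, period=20)

["ae", "accb", "acad", "aadbabedbbbbbaeaeedb"]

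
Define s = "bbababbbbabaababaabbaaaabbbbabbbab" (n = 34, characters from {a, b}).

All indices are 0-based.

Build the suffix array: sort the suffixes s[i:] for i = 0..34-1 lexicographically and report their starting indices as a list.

rank | idx | suffix
   0 |  20 | aaaabbbbabbbab
   1 |  21 | aaabbbbabbbab
   2 |  11 | aababaabbaaaabbbbabbbab
   3 |  16 | aabbaaaabbbbabbbab
   4 |  22 | aabbbbabbbab
   5 |  32 | ab
   6 |   9 | abaababaabbaaaabbbbabbbab
   7 |  14 | abaabbaaaabbbbabbbab
   8 |  12 | ababaabbaaaabbbbabbbab
   9 |   2 | ababbbbabaababaabbaaaabbbbabbbab
  10 |  17 | abbaaaabbbbabbbab
  11 |  28 | abbbab
  12 |   4 | abbbbabaababaabbaaaabbbbabbbab
  13 |  23 | abbbbabbbab
  14 |  33 | b
  15 |  19 | baaaabbbbabbbab
  16 |  10 | baababaabbaaaabbbbabbbab
  17 |  15 | baabbaaaabbbbabbbab
  18 |  31 | bab
  19 |   8 | babaababaabbaaaabbbbabbbab
  20 |  13 | babaabbaaaabbbbabbbab
  21 |   1 | bababbbbabaababaabbaaaabbbbabbbab
  22 |  27 | babbbab
  23 |   3 | babbbbabaababaabbaaaabbbbabbbab
  24 |  18 | bbaaaabbbbabbbab
  25 |  30 | bbab
  26 |   7 | bbabaababaabbaaaabbbbabbbab
  27 |   0 | bbababbbbabaababaabbaaaabbbbabbbab
  28 |  26 | bbabbbab
  29 |  29 | bbbab
  30 |   6 | bbbabaababaabbaaaabbbbabbbab
  31 |  25 | bbbabbbab
  32 |   5 | bbbbabaababaabbaaaabbbbabbbab
  33 |  24 | bbbbabbbab

[20, 21, 11, 16, 22, 32, 9, 14, 12, 2, 17, 28, 4, 23, 33, 19, 10, 15, 31, 8, 13, 1, 27, 3, 18, 30, 7, 0, 26, 29, 6, 25, 5, 24]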